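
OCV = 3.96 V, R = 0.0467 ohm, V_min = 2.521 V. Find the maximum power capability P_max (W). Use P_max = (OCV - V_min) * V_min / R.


dV = OCV - V_min = 1.439 V (so I_max = dV / R)
P_max = dV * V_min / R = 1.439 * 2.521 / 0.0467 = 77.68 W

77.68 W


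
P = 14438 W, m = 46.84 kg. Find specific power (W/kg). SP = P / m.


SP = P / m = 14438 / 46.84 = 308.2 W/kg

308.2 W/kg


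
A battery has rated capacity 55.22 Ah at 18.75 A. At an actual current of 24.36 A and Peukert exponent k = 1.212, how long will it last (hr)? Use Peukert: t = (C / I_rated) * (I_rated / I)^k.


Step 1: t_rated = C / I_rated = 55.22 / 18.75 = 2.9451 hr
Step 2: ratio = 18.75 / 24.36 = 0.7697
Step 3: ratio^k = 0.7697^1.212 = 0.72815
Step 4: t = t_rated * ratio^k = 2.9451 * 0.72815 = 2.144 hr

2.144 hr


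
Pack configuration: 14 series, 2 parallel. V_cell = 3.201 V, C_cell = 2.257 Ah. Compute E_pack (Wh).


V_pack = 14 * 3.201 = 44.814 V
C_pack = 2 * 2.257 = 4.514 Ah
E = V_pack * C_pack = 44.814 * 4.514 = 202.3 Wh

202.3 Wh


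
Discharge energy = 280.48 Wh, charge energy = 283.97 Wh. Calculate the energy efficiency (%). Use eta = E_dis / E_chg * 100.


Round-trip efficiency = 280.48/283.97 * 100% = 98.77%

98.77%


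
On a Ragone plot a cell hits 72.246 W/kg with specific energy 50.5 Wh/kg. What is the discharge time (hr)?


t = E / P = 50.5 / 72.246 = 0.6990 hr

0.6990 hr


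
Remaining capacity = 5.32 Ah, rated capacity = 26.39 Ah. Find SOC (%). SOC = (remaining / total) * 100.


SOC% = 5.32 / 26.39 * 100 = 20.16%

20.16%


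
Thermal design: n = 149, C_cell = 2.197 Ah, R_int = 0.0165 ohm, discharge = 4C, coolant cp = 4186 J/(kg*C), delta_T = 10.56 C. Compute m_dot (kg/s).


Step 1: I = 4 * 2.197 = 8.788 A
Step 2: Q_cell = I^2 * R = 8.788^2 * 0.0165 = 1.2743 W
Step 3: Q_total = 149 * 1.2743 = 189.87 W
Step 4: m_dot = Q_total / (cp * dT) = 189.87 / (4186 * 10.56) = 0.004295 kg/s

0.004295 kg/s


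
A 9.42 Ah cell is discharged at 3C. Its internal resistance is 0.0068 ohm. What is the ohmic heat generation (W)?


Step 1: I = C_rate * capacity = 3 * 9.42 = 28.26 A
Step 2: Q = I^2 * R = 28.26^2 * 0.0068 = 798.63 * 0.0068 = 5.431 W

5.431 W


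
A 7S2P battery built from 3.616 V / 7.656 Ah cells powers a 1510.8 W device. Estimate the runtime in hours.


Step 1: E_pack = Ns * V_cell * Np * C_cell = 7 * 3.616 * 2 * 7.656 = 387.58 Wh
Step 2: t = E_pack / P = 387.58 / 1510.8 = 0.2565 hr

0.2565 hr


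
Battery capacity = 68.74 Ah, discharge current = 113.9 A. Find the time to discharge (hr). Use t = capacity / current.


Runtime = 68.74 Ah / 113.9 A = 0.6035 hr

0.6035 hr


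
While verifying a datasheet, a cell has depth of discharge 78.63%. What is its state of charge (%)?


SOC = 100 - DOD = 100 - 78.63 = 21.37%

21.37%


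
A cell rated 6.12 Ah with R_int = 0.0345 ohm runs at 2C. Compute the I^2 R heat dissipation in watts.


Step 1: I = C_rate * capacity = 2 * 6.12 = 12.24 A
Step 2: Q = I^2 * R = 12.24^2 * 0.0345 = 149.82 * 0.0345 = 5.169 W

5.169 W


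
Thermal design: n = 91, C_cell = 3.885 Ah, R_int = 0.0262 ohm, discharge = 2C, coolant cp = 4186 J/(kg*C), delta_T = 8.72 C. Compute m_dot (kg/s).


Step 1: I = 2 * 3.885 = 7.77 A
Step 2: Q_cell = I^2 * R = 7.77^2 * 0.0262 = 1.5818 W
Step 3: Q_total = 91 * 1.5818 = 143.94 W
Step 4: m_dot = Q_total / (cp * dT) = 143.94 / (4186 * 8.72) = 0.003943 kg/s

0.003943 kg/s


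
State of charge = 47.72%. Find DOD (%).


DOD = 100 - SOC = 100 - 47.72 = 52.28%

52.28%


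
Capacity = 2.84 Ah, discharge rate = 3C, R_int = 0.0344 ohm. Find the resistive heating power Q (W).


Step 1: I = C_rate * capacity = 3 * 2.84 = 8.52 A
Step 2: Q = I^2 * R = 8.52^2 * 0.0344 = 72.59 * 0.0344 = 2.497 W

2.497 W


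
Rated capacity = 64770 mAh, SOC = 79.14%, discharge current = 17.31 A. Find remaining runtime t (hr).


Convert: C_total = 64770 mAh = 64.77 Ah
Step 1: remaining = SOC/100 * C_total = 79.14/100 * 64.77 = 51.259 Ah
Step 2: t = remaining / I = 51.259 / 17.31 = 2.961 hr

2.961 hr


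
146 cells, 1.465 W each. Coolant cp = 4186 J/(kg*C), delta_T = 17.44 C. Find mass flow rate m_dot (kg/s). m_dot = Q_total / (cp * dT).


Q_total = 146 * 1.465 = 213.89 W
m_dot = Q_total / (cp * dT) = 213.89 / (4186 * 17.44) = 0.002930 kg/s

0.002930 kg/s


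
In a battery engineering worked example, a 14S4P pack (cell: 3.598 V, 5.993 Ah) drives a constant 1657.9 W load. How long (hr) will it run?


Step 1: E_pack = Ns * V_cell * Np * C_cell = 14 * 3.598 * 4 * 5.993 = 1207.5 Wh
Step 2: t = E_pack / P = 1207.5 / 1657.9 = 0.7283 hr

0.7283 hr


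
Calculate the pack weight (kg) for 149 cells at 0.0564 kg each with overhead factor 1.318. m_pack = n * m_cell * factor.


m_pack = n * m_cell * overhead = 149 * 0.0564 * 1.318 = 11.08 kg

11.08 kg


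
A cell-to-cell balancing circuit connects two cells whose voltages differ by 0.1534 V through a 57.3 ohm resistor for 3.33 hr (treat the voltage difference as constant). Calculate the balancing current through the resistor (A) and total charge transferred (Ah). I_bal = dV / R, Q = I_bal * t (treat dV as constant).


First, Ohm's law: I_bal = 0.1534 V / 57.3 ohm = 0.0026771 A
Then Q = I * t = 0.0026771 A * 3.33 hr = 0.008915 Ah

I=0.0026771 A, Q=0.008915 Ah


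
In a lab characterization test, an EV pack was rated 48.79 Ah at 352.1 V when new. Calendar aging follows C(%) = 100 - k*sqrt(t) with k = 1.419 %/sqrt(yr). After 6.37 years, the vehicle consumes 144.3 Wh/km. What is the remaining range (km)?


Step 1: capacity retention = 100 - 1.419 * sqrt(6.37) = 100 - 1.419 * 2.5239 = 96.419%
Step 2: C_now = 48.79 * 96.419/100 = 47.043 Ah
Step 3: E_pack = V * C_now = 352.1 * 47.043 = 16564 Wh
Step 4: range = E_pack / consumption = 16564 / 144.3 = 114.8 km

114.8 km


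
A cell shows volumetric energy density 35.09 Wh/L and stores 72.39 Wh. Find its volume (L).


V = E / ED = 72.39 / 35.09 = 2.063 L

2.063 L


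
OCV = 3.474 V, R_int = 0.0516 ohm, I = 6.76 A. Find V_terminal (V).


V = OCV - I*R = 3.474 - 6.76 * 0.0516 = 3.125 V

3.125 V


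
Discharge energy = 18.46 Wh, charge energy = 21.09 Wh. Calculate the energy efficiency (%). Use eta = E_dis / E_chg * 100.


eta_e = E_dis / E_chg * 100 = 18.46 / 21.09 * 100 = 87.53%

87.53%


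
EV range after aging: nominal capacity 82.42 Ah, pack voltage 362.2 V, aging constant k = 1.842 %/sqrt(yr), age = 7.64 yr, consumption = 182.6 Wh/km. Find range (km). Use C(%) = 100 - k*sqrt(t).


Step 1: capacity retention = 100 - 1.842 * sqrt(7.64) = 100 - 1.842 * 2.7641 = 94.909%
Step 2: C_now = 82.42 * 94.909/100 = 78.224 Ah
Step 3: E_pack = V * C_now = 362.2 * 78.224 = 28333 Wh
Step 4: range = E_pack / consumption = 28333 / 182.6 = 155.2 km

155.2 km


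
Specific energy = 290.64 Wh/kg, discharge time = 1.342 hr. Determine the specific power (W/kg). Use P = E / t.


Specific power = 290.64 Wh/kg / 1.342 hr = 216.6 W/kg

216.6 W/kg


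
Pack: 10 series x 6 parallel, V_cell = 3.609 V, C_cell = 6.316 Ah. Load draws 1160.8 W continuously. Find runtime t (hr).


Step 1: E_pack = Ns * V_cell * Np * C_cell = 10 * 3.609 * 6 * 6.316 = 1367.7 Wh
Step 2: t = E_pack / P = 1367.7 / 1160.8 = 1.178 hr

1.178 hr


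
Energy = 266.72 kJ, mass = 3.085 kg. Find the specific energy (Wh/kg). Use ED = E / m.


Convert: E = 266.72 kJ = 74.089 Wh
ED = E / m = 74.089 / 3.085 = 24.02 Wh/kg

24.02 Wh/kg


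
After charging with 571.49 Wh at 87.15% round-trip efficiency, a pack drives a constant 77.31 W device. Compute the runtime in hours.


Step 1: E_discharge = eta/100 * E_charge = 87.15/100 * 571.49 = 498.05 Wh
Step 2: t = E_discharge / P = 498.05 / 77.31 = 6.442 hr

6.442 hr


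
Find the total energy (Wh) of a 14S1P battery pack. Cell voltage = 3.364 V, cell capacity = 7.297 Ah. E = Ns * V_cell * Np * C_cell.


E = Ns * Vcell * Np * Ccell = 14 * 3.364 * 1 * 7.297 = 343.7 Wh

343.7 Wh


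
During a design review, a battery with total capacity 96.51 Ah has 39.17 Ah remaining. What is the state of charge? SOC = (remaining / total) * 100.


SOC% = 39.17 / 96.51 * 100 = 40.59%

40.59%


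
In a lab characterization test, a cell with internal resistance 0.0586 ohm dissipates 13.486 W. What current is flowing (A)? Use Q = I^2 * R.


I = sqrt(Q / R) = sqrt(13.486 / 0.0586) = sqrt(230.14) = 15.17 A

15.17 A


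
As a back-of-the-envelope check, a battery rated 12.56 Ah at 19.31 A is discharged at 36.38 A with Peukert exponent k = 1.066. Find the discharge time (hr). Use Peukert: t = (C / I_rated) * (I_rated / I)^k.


t_rated = C / I_rated = 12.56 / 19.31 = 0.65044 hr
(I_rated/I)^k = (0.53079)^1.066 = 0.50906
t = t_rated * (I_rated/I)^k = 0.65044 * 0.50906 = 0.3311 hr

0.3311 hr


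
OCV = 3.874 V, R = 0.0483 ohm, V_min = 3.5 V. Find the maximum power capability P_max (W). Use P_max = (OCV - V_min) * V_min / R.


P_max = (OCV - V_min) * V_min / R = (3.874 - 3.5) * 3.5 / 0.0483 = 0.374 * 3.5 / 0.0483 = 27.10 W

27.10 W


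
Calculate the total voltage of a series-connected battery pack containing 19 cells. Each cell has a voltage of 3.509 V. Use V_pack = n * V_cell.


V_pack = n * V_cell = 19 * 3.509 = 66.671 V

66.671 V


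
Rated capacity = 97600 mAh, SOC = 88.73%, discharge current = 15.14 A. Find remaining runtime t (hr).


Convert: C_total = 97600 mAh = 97.6 Ah
Step 1: remaining = SOC/100 * C_total = 88.73/100 * 97.6 = 86.6 Ah
Step 2: t = remaining / I = 86.6 / 15.14 = 5.720 hr

5.720 hr


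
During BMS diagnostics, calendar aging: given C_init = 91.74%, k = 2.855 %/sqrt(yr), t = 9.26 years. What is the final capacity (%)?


sqrt(t) = sqrt(9.26) = 3.043
C_final = 91.74 - 2.855 * 3.043 = 83.05%

83.05%


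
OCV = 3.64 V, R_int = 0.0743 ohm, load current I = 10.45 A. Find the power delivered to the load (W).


Step 1: V_terminal = OCV - I*R = 3.64 - 10.45 * 0.0743 = 2.8636 V
Step 2: P_out = V_terminal * I = 2.8636 * 10.45 = 29.92 W

29.92 W


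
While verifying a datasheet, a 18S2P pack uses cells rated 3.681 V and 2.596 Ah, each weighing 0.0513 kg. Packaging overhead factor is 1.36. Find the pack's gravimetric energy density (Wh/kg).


Step 1: V_pack = 18 * 3.681 = 66.258 V
Step 2: C_pack = 2 * 2.596 = 5.192 Ah
Step 3: E_pack = V_pack * C_pack = 66.258 * 5.192 = 344.01 Wh
Step 4: m_pack = 18 * 2 * 0.0513 * 1.36 = 2.5116 kg
Step 5: ED = E_pack / m_pack = 344.01 / 2.5116 = 137.0 Wh/kg

137.0 Wh/kg


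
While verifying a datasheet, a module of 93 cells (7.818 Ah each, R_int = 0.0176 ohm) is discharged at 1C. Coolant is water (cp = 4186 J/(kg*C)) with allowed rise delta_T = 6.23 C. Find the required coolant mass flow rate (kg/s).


Step 1: I = 1 * 7.818 = 7.818 A
Step 2: Q_cell = I^2 * R = 7.818^2 * 0.0176 = 1.0757 W
Step 3: Q_total = 93 * 1.0757 = 100.04 W
Step 4: m_dot = Q_total / (cp * dT) = 100.04 / (4186 * 6.23) = 0.003836 kg/s

0.003836 kg/s


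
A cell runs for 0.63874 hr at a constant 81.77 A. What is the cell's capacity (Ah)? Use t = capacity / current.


C = I * t = 81.77 * 0.63874 = 52.23 Ah

52.23 Ah


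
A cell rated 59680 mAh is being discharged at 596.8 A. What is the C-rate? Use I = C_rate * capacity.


Convert: capacity = 59680 mAh = 59.68 Ah
C_rate = I / capacity = 596.8 / 59.68 = 10C

10C


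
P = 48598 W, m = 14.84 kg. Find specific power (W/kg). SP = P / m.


SP = P / m = 48598 / 14.84 = 3275 W/kg

3275 W/kg


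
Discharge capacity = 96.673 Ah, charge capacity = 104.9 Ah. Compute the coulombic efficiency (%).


eta_c = Q_dis / Q_chg * 100 = 96.673 / 104.9 * 100 = 92.16%

92.16%


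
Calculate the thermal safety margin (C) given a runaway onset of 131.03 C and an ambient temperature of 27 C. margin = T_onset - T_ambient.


margin = T_onset - T_ambient = 131.03 - 27 = 104.03 C

104.03 C


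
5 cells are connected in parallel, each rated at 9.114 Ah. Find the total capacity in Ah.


Parallel capacities add: 5 * 9.114 Ah = 45.57 Ah

45.57 Ah


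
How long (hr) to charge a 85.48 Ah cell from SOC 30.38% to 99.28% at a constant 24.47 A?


Step 1: dSOC = 99.28% - 30.38% = 68.9%
Step 2: delta_Ah = 85.48 * 68.9 / 100 = 58.896 Ah
Step 3: t = 58.896 / 24.47 = 2.407 hr

2.407 hr


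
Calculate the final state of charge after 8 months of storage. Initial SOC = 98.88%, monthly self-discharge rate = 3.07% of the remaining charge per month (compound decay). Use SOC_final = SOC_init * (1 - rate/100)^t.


decay = (1 - 3.07/100)^8 = 0.77923
SOC_final = 98.88 * 0.77923 = 77.05%

77.05%


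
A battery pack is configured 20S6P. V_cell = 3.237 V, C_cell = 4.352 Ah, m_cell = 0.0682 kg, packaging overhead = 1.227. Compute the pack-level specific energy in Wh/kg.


Step 1: V_pack = 20 * 3.237 = 64.74 V
Step 2: C_pack = 6 * 4.352 = 26.112 Ah
Step 3: E_pack = V_pack * C_pack = 64.74 * 26.112 = 1690.5 Wh
Step 4: m_pack = 20 * 6 * 0.0682 * 1.227 = 10.042 kg
Step 5: ED = E_pack / m_pack = 1690.5 / 10.042 = 168.3 Wh/kg

168.3 Wh/kg


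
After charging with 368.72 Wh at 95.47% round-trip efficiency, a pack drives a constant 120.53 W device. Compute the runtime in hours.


Step 1: E_discharge = eta/100 * E_charge = 95.47/100 * 368.72 = 352.02 Wh
Step 2: t = E_discharge / P = 352.02 / 120.53 = 2.921 hr

2.921 hr


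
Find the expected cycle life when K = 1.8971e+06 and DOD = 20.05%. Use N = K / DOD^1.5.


DOD^1.5 = 89.778
N = K / DOD^1.5 = 1.8971e+06 / 89.778 = 21130

21130 cycles


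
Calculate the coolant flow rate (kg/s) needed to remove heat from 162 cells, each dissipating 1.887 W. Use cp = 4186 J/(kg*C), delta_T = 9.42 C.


Q_total = 162 * 1.887 = 305.69 W
m_dot = Q_total / (cp * dT) = 305.69 / (4186 * 9.42) = 0.007752 kg/s

0.007752 kg/s


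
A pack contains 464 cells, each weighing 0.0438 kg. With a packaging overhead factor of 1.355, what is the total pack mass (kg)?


Cell mass sum = 464 * 0.0438 = 20.323 kg
With overhead 1.355: m_pack = 20.323 * 1.355 = 27.54 kg

27.54 kg


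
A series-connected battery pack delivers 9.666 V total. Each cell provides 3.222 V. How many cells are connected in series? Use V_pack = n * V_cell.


Rearranging: n = V_pack / V_cell = 9.666 / 3.222 = 3 cells

3


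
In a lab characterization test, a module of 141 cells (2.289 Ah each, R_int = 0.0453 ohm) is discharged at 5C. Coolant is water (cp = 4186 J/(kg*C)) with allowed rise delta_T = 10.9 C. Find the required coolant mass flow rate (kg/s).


Step 1: I = 5 * 2.289 = 11.445 A
Step 2: Q_cell = I^2 * R = 11.445^2 * 0.0453 = 5.9338 W
Step 3: Q_total = 141 * 5.9338 = 836.67 W
Step 4: m_dot = Q_total / (cp * dT) = 836.67 / (4186 * 10.9) = 0.01834 kg/s

0.01834 kg/s


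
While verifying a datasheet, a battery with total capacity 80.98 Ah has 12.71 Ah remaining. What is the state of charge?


SOC% = 12.71 / 80.98 * 100 = 15.70%

15.70%


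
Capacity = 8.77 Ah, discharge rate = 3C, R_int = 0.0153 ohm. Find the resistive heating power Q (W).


Step 1: I = C_rate * capacity = 3 * 8.77 = 26.31 A
Step 2: Q = I^2 * R = 26.31^2 * 0.0153 = 692.22 * 0.0153 = 10.59 W

10.59 W


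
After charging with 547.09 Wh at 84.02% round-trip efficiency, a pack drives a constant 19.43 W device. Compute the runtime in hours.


Step 1: E_discharge = eta/100 * E_charge = 84.02/100 * 547.09 = 459.67 Wh
Step 2: t = E_discharge / P = 459.67 / 19.43 = 23.66 hr

23.66 hr


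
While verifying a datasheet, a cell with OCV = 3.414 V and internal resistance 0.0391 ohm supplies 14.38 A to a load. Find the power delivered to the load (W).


Step 1: V_terminal = OCV - I*R = 3.414 - 14.38 * 0.0391 = 2.8517 V
Step 2: P_out = V_terminal * I = 2.8517 * 14.38 = 41.01 W

41.01 W


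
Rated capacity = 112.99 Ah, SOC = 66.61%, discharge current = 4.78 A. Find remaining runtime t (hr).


Step 1: remaining = SOC/100 * C_total = 66.61/100 * 112.99 = 75.263 Ah
Step 2: t = remaining / I = 75.263 / 4.78 = 15.75 hr

15.75 hr


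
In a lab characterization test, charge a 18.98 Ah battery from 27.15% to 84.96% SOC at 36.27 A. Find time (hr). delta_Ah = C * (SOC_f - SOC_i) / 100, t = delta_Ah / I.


delta_Ah = 18.98 * (84.96 - 27.15) / 100 = 10.972 Ah
t = delta_Ah / I = 10.972 / 36.27 = 0.3025 hr

0.3025 hr


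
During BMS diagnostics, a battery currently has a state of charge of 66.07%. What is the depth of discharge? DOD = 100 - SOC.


DOD = 100 - SOC = 100 - 66.07 = 33.93%

33.93%


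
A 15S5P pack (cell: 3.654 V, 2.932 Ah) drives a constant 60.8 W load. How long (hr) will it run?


Step 1: E_pack = Ns * V_cell * Np * C_cell = 15 * 3.654 * 5 * 2.932 = 803.51 Wh
Step 2: t = E_pack / P = 803.51 / 60.8 = 13.22 hr

13.22 hr


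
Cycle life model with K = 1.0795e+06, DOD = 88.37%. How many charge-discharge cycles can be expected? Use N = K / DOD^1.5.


DOD^1.5 = 830.73
N = K / DOD^1.5 = 1.0795e+06 / 830.73 = 1299

1299 cycles


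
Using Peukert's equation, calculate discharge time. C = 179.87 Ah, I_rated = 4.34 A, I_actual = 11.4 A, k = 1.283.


t_rated = C / I_rated = 179.87 / 4.34 = 41.445 hr
(I_rated/I)^k = (0.3807)^1.283 = 0.28966
t = t_rated * (I_rated/I)^k = 41.445 * 0.28966 = 12.00 hr

12.00 hr


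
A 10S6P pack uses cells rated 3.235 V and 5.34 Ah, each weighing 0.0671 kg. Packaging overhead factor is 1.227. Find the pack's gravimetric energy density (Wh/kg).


Step 1: V_pack = 10 * 3.235 = 32.35 V
Step 2: C_pack = 6 * 5.34 = 32.04 Ah
Step 3: E_pack = V_pack * C_pack = 32.35 * 32.04 = 1036.5 Wh
Step 4: m_pack = 10 * 6 * 0.0671 * 1.227 = 4.9399 kg
Step 5: ED = E_pack / m_pack = 1036.5 / 4.9399 = 209.8 Wh/kg

209.8 Wh/kg


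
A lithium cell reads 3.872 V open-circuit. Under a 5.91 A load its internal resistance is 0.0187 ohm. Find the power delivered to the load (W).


Step 1: V_terminal = OCV - I*R = 3.872 - 5.91 * 0.0187 = 3.7615 V
Step 2: P_out = V_terminal * I = 3.7615 * 5.91 = 22.23 W

22.23 W


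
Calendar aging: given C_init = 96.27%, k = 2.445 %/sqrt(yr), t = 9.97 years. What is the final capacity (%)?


sqrt(t) = sqrt(9.97) = 3.1575
C_final = 96.27 - 2.445 * 3.1575 = 88.55%

88.55%


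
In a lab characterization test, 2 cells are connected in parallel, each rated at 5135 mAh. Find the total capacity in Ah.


Convert: C_cell = 5135 mAh = 5.135 Ah
C_total = 2 * 5.135 = 10.27 Ah

10.27 Ah


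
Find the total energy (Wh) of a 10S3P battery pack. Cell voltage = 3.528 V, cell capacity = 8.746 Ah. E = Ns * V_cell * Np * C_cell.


E = Ns * Vcell * Np * Ccell = 10 * 3.528 * 3 * 8.746 = 925.7 Wh

925.7 Wh


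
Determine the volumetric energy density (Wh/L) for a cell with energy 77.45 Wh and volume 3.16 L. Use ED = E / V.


ED = E / V = 77.45 / 3.16 = 24.51 Wh/L

24.51 Wh/L


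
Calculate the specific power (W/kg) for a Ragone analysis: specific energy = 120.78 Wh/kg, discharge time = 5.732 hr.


P_specific = E / t = 120.78 / 5.732 = 21.07 W/kg

21.07 W/kg


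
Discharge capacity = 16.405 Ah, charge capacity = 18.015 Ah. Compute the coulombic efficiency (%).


eta_c = Q_dis / Q_chg * 100 = 16.405 / 18.015 * 100 = 91.06%

91.06%


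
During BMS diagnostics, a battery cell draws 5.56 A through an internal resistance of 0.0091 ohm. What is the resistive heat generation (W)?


Q = I^2 * R = 5.56^2 * 0.0091 = 0.2813 W

0.2813 W


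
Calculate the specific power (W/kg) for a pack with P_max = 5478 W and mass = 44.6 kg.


SP = P / m = 5478 / 44.6 = 122.8 W/kg

122.8 W/kg


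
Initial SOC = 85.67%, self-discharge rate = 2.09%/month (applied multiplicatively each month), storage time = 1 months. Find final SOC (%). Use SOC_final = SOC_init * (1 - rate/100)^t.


Monthly retention factor = 1 - 2.09/100 = 0.9791
Over 1 months: factor^1 = 0.9791
SOC_final = 85.67 * 0.9791 = 83.88%

83.88%


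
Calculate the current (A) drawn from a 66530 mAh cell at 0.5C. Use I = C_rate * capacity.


Convert: capacity = 66530 mAh = 66.53 Ah
I = C_rate * capacity = 0.5 * 66.53 = 33.265 A

33.265 A


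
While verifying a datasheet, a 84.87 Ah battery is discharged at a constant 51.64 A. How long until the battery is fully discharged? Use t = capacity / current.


t = capacity / current = 84.87 / 51.64 = 1.643 hr

1.643 hr


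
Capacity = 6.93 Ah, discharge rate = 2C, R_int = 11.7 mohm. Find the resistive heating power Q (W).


Convert: R = 11.7 mohm = 0.0117 ohm
Step 1: I = C_rate * capacity = 2 * 6.93 = 13.86 A
Step 2: Q = I^2 * R = 13.86^2 * 0.0117 = 192.1 * 0.0117 = 2.248 W

2.248 W


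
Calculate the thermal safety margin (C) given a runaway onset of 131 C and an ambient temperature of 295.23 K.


Convert: T_ambient = 295.23 K = 22.08 C
margin = 131 - 22.08 = 108.92 C

108.92 C


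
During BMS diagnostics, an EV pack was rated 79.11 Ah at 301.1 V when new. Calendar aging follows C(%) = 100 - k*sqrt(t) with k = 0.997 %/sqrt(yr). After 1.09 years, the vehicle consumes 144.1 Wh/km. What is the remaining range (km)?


Step 1: capacity retention = 100 - 0.997 * sqrt(1.09) = 100 - 0.997 * 1.044 = 98.959%
Step 2: C_now = 79.11 * 98.959/100 = 78.286 Ah
Step 3: E_pack = V * C_now = 301.1 * 78.286 = 23572 Wh
Step 4: range = E_pack / consumption = 23572 / 144.1 = 163.6 km

163.6 km


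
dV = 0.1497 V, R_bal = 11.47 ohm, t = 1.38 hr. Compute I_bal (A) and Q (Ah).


First, Ohm's law: I_bal = 0.1497 V / 11.47 ohm = 0.013051 A
Then Q = I * t = 0.013051 A * 1.38 hr = 0.01801 Ah

I=0.013051 A, Q=0.01801 Ah


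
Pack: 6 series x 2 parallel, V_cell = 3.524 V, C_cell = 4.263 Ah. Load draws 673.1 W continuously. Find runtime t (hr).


Step 1: E_pack = Ns * V_cell * Np * C_cell = 6 * 3.524 * 2 * 4.263 = 180.27 Wh
Step 2: t = E_pack / P = 180.27 / 673.1 = 0.2678 hr

0.2678 hr


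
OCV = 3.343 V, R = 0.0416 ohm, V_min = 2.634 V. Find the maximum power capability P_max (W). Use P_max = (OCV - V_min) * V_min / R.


dV = OCV - V_min = 0.709 V (so I_max = dV / R)
P_max = dV * V_min / R = 0.709 * 2.634 / 0.0416 = 44.89 W

44.89 W


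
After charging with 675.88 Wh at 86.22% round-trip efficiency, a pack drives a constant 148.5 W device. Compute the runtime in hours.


Step 1: E_discharge = eta/100 * E_charge = 86.22/100 * 675.88 = 582.74 Wh
Step 2: t = E_discharge / P = 582.74 / 148.5 = 3.924 hr

3.924 hr


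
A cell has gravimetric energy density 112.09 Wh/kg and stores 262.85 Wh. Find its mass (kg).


m = E / ED = 262.85 / 112.09 = 2.345 kg

2.345 kg


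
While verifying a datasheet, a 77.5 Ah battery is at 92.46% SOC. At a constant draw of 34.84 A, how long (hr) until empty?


Step 1: remaining = SOC/100 * C_total = 92.46/100 * 77.5 = 71.657 Ah
Step 2: t = remaining / I = 71.657 / 34.84 = 2.057 hr

2.057 hr


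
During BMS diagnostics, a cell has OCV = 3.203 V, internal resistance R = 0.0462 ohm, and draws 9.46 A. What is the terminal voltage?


V = OCV - I*R = 3.203 - 9.46 * 0.0462 = 2.766 V

2.766 V


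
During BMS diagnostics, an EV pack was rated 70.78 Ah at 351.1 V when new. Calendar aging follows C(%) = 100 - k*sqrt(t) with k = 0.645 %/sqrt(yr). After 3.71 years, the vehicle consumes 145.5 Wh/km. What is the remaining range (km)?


Step 1: capacity retention = 100 - 0.645 * sqrt(3.71) = 100 - 0.645 * 1.9261 = 98.758%
Step 2: C_now = 70.78 * 98.758/100 = 69.901 Ah
Step 3: E_pack = V * C_now = 351.1 * 69.901 = 24542 Wh
Step 4: range = E_pack / consumption = 24542 / 145.5 = 168.7 km

168.7 km


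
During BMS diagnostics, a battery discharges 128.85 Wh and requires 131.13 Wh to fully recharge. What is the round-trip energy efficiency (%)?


eta_e = E_dis / E_chg * 100 = 128.85 / 131.13 * 100 = 98.26%

98.26%


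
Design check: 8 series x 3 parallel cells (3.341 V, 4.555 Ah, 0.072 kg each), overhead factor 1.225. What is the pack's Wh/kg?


Step 1: V_pack = 8 * 3.341 = 26.728 V
Step 2: C_pack = 3 * 4.555 = 13.665 Ah
Step 3: E_pack = V_pack * C_pack = 26.728 * 13.665 = 365.24 Wh
Step 4: m_pack = 8 * 3 * 0.072 * 1.225 = 2.1168 kg
Step 5: ED = E_pack / m_pack = 365.24 / 2.1168 = 172.5 Wh/kg

172.5 Wh/kg


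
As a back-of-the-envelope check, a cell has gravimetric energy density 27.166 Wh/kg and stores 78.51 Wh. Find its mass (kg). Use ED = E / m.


m = E / ED = 78.51 / 27.166 = 2.890 kg

2.890 kg


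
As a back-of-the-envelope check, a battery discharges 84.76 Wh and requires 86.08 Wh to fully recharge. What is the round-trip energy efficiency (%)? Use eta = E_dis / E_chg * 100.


Round-trip efficiency = 84.76/86.08 * 100% = 98.47%

98.47%


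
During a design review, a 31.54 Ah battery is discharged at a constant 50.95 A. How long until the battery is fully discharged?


Runtime = 31.54 Ah / 50.95 A = 0.6190 hr

0.6190 hr


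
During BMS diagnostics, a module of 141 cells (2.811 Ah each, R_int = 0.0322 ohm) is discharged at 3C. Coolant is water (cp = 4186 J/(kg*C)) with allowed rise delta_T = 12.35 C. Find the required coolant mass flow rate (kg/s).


Step 1: I = 3 * 2.811 = 8.433 A
Step 2: Q_cell = I^2 * R = 8.433^2 * 0.0322 = 2.2899 W
Step 3: Q_total = 141 * 2.2899 = 322.88 W
Step 4: m_dot = Q_total / (cp * dT) = 322.88 / (4186 * 12.35) = 0.006246 kg/s

0.006246 kg/s


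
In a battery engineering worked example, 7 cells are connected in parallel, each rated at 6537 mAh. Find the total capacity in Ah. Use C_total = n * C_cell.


Convert: C_cell = 6537 mAh = 6.537 Ah
C_total = 7 * 6.537 = 45.759 Ah

45.759 Ah


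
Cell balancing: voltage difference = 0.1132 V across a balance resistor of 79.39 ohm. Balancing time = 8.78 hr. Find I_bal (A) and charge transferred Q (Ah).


First, Ohm's law: I_bal = 0.1132 V / 79.39 ohm = 0.0014259 A
Then Q = I * t = 0.0014259 A * 8.78 hr = 0.01252 Ah

I=0.0014259 A, Q=0.01252 Ah


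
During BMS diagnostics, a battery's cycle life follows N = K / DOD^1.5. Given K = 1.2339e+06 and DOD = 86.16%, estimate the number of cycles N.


Step 1: DOD^1.5 = 86.16^1.5 = 799.76
Step 2: N = 1.2339e+06 / 799.76 = 1543 cycles

1543 cycles


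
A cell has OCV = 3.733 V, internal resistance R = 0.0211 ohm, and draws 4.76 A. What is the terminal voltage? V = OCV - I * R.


IR drop = 4.76 * 0.0211 = 0.10044 V
V = 3.733 - 0.10044 = 3.633 V

3.633 V


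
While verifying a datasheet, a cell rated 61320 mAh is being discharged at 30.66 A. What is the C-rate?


Convert: capacity = 61320 mAh = 61.32 Ah
Rearranging: C_rate = 30.66 / 61.32 = 0.5C

0.5C


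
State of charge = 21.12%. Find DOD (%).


Complement of SOC: DOD = 100% - 21.12% = 78.88%

78.88%


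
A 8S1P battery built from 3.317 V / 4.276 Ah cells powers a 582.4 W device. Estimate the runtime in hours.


Step 1: E_pack = Ns * V_cell * Np * C_cell = 8 * 3.317 * 1 * 4.276 = 113.47 Wh
Step 2: t = E_pack / P = 113.47 / 582.4 = 0.1948 hr

0.1948 hr


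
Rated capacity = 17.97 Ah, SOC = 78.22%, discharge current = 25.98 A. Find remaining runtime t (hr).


Step 1: remaining = SOC/100 * C_total = 78.22/100 * 17.97 = 14.056 Ah
Step 2: t = remaining / I = 14.056 / 25.98 = 0.5410 hr

0.5410 hr


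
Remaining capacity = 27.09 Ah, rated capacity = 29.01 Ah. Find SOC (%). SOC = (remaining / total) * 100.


SOC% = 27.09 / 29.01 * 100 = 93.38%

93.38%


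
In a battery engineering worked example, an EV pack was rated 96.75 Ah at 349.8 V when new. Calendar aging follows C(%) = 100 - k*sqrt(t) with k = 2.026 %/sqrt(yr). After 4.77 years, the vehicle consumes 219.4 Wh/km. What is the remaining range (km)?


Step 1: capacity retention = 100 - 2.026 * sqrt(4.77) = 100 - 2.026 * 2.184 = 95.575%
Step 2: C_now = 96.75 * 95.575/100 = 92.469 Ah
Step 3: E_pack = V * C_now = 349.8 * 92.469 = 32346 Wh
Step 4: range = E_pack / consumption = 32346 / 219.4 = 147.4 km

147.4 km


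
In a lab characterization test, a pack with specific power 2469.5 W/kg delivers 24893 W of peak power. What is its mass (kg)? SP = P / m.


m = P / SP = 24893 / 2469.5 = 10.08 kg

10.08 kg


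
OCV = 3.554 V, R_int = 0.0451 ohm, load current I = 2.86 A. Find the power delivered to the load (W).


Step 1: V_terminal = OCV - I*R = 3.554 - 2.86 * 0.0451 = 3.425 V
Step 2: P_out = V_terminal * I = 3.425 * 2.86 = 9.796 W

9.796 W


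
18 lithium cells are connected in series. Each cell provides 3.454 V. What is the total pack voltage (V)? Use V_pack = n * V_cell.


V_pack = n * V_cell = 18 * 3.454 = 62.172 V

62.172 V


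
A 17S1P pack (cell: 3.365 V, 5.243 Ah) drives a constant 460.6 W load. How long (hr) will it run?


Step 1: E_pack = Ns * V_cell * Np * C_cell = 17 * 3.365 * 1 * 5.243 = 299.93 Wh
Step 2: t = E_pack / P = 299.93 / 460.6 = 0.6512 hr

0.6512 hr


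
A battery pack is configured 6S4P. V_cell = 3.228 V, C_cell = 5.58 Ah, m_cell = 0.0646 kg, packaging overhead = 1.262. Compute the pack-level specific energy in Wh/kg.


Step 1: V_pack = 6 * 3.228 = 19.368 V
Step 2: C_pack = 4 * 5.58 = 22.32 Ah
Step 3: E_pack = V_pack * C_pack = 19.368 * 22.32 = 432.29 Wh
Step 4: m_pack = 6 * 4 * 0.0646 * 1.262 = 1.9566 kg
Step 5: ED = E_pack / m_pack = 432.29 / 1.9566 = 220.9 Wh/kg

220.9 Wh/kg


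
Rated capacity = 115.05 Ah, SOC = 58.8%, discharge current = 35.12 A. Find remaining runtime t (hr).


Step 1: remaining = SOC/100 * C_total = 58.8/100 * 115.05 = 67.649 Ah
Step 2: t = remaining / I = 67.649 / 35.12 = 1.926 hr

1.926 hr


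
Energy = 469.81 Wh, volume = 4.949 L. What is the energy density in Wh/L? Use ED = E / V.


ED = E / V = 469.81 / 4.949 = 94.93 Wh/L

94.93 Wh/L


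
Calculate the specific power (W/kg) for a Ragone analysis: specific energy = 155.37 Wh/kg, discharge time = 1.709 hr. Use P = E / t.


Specific power = 155.37 Wh/kg / 1.709 hr = 90.91 W/kg

90.91 W/kg


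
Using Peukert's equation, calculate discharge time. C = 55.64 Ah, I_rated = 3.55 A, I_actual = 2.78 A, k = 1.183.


t_rated = C / I_rated = 55.64 / 3.55 = 15.673 hr
(I_rated/I)^k = (1.277)^1.183 = 1.3354
t = t_rated * (I_rated/I)^k = 15.673 * 1.3354 = 20.93 hr

20.93 hr


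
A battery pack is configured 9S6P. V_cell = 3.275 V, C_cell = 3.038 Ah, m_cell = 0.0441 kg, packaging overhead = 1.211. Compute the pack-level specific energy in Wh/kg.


Step 1: V_pack = 9 * 3.275 = 29.475 V
Step 2: C_pack = 6 * 3.038 = 18.228 Ah
Step 3: E_pack = V_pack * C_pack = 29.475 * 18.228 = 537.27 Wh
Step 4: m_pack = 9 * 6 * 0.0441 * 1.211 = 2.8839 kg
Step 5: ED = E_pack / m_pack = 537.27 / 2.8839 = 186.3 Wh/kg

186.3 Wh/kg


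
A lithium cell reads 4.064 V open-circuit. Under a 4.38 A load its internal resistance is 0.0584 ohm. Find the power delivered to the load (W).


Step 1: V_terminal = OCV - I*R = 4.064 - 4.38 * 0.0584 = 3.8082 V
Step 2: P_out = V_terminal * I = 3.8082 * 4.38 = 16.68 W

16.68 W


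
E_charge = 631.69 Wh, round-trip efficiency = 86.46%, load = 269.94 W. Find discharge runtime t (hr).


Step 1: E_discharge = eta/100 * E_charge = 86.46/100 * 631.69 = 546.16 Wh
Step 2: t = E_discharge / P = 546.16 / 269.94 = 2.023 hr

2.023 hr


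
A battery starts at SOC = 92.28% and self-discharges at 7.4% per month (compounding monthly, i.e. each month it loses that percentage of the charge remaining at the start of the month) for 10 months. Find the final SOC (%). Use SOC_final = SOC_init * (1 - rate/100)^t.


Monthly retention factor = 1 - 7.4/100 = 0.926
Over 10 months: factor^10 = 0.46356
SOC_final = 92.28 * 0.46356 = 42.78%

42.78%


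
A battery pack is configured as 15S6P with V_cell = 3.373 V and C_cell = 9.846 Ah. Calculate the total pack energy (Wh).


V_pack = 15 * 3.373 = 50.595 V
C_pack = 6 * 9.846 = 59.076 Ah
E = V_pack * C_pack = 50.595 * 59.076 = 2989 Wh

2989 Wh


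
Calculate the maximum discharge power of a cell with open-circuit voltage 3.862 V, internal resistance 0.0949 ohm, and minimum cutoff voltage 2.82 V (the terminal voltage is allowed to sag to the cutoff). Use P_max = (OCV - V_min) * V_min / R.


P_max = (OCV - V_min) * V_min / R = (3.862 - 2.82) * 2.82 / 0.0949 = 1.042 * 2.82 / 0.0949 = 30.96 W

30.96 W


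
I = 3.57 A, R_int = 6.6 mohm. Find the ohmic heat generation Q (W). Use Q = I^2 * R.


Convert: R = 6.6 mohm = 0.0066 ohm
I^2 = 12.745
Q = 12.745 * 0.0066 = 0.08412 W

0.08412 W


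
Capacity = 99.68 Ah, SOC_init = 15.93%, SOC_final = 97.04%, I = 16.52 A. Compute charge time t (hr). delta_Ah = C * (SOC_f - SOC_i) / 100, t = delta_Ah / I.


Step 1: dSOC = 97.04% - 15.93% = 81.11%
Step 2: delta_Ah = 99.68 * 81.11 / 100 = 80.85 Ah
Step 3: t = 80.85 / 16.52 = 4.894 hr

4.894 hr


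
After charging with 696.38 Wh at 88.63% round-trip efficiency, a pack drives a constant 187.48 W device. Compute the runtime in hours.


Step 1: E_discharge = eta/100 * E_charge = 88.63/100 * 696.38 = 617.2 Wh
Step 2: t = E_discharge / P = 617.2 / 187.48 = 3.292 hr

3.292 hr


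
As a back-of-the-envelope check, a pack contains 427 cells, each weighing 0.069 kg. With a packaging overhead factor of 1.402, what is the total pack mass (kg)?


m_pack = n * m_cell * overhead = 427 * 0.069 * 1.402 = 41.31 kg

41.31 kg


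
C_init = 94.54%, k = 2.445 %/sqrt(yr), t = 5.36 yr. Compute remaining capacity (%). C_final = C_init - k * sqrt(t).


sqrt(t) = sqrt(5.36) = 2.3152
C_final = 94.54 - 2.445 * 2.3152 = 88.88%

88.88%


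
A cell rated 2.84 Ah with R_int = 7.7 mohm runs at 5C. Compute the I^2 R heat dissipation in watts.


Convert: R = 7.7 mohm = 0.0077 ohm
Step 1: I = C_rate * capacity = 5 * 2.84 = 14.2 A
Step 2: Q = I^2 * R = 14.2^2 * 0.0077 = 201.64 * 0.0077 = 1.553 W

1.553 W


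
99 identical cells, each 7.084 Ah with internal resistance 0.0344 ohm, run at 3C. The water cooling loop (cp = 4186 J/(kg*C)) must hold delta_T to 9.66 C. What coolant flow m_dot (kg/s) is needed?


Step 1: I = 3 * 7.084 = 21.252 A
Step 2: Q_cell = I^2 * R = 21.252^2 * 0.0344 = 15.537 W
Step 3: Q_total = 99 * 15.537 = 1538.2 W
Step 4: m_dot = Q_total / (cp * dT) = 1538.2 / (4186 * 9.66) = 0.03804 kg/s

0.03804 kg/s


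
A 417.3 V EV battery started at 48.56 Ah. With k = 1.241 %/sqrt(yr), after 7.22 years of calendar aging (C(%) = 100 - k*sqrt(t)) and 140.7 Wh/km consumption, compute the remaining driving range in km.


Step 1: capacity retention = 100 - 1.241 * sqrt(7.22) = 100 - 1.241 * 2.687 = 96.665%
Step 2: C_now = 48.56 * 96.665/100 = 46.941 Ah
Step 3: E_pack = V * C_now = 417.3 * 46.941 = 19588 Wh
Step 4: range = E_pack / consumption = 19588 / 140.7 = 139.2 km

139.2 km


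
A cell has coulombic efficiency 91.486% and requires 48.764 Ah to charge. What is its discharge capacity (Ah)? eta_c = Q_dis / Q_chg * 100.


Q_dis = eta/100 * Q_chg = 91.486/100 * 48.764 = 44.61 Ah

44.61 Ah


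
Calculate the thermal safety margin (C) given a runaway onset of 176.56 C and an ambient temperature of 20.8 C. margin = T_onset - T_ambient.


Safety margin = 176.56 C - 20.8 C = 155.76 C

155.76 C


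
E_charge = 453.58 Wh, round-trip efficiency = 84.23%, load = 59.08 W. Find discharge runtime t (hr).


Step 1: E_discharge = eta/100 * E_charge = 84.23/100 * 453.58 = 382.05 Wh
Step 2: t = E_discharge / P = 382.05 / 59.08 = 6.467 hr

6.467 hr


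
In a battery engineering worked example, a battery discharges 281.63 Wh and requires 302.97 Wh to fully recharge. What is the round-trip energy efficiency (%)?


eta_e = E_dis / E_chg * 100 = 281.63 / 302.97 * 100 = 92.96%

92.96%


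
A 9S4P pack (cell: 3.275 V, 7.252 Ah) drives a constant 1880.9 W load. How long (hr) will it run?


Step 1: E_pack = Ns * V_cell * Np * C_cell = 9 * 3.275 * 4 * 7.252 = 855.01 Wh
Step 2: t = E_pack / P = 855.01 / 1880.9 = 0.4546 hr

0.4546 hr


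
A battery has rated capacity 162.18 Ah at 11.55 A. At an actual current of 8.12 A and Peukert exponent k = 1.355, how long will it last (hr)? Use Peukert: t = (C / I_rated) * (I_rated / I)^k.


t_rated = C / I_rated = 162.18 / 11.55 = 14.042 hr
(I_rated/I)^k = (1.4224)^1.355 = 1.6119
t = t_rated * (I_rated/I)^k = 14.042 * 1.6119 = 22.63 hr

22.63 hr


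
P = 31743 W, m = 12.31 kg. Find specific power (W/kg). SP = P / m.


SP = P / m = 31743 / 12.31 = 2579 W/kg

2579 W/kg


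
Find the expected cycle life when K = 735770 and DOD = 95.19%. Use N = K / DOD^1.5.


Step 1: DOD^1.5 = 95.19^1.5 = 928.72
Step 2: N = 735770 / 928.72 = 792.2 cycles

792.2 cycles


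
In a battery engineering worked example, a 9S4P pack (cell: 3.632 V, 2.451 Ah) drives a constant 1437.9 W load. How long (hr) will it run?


Step 1: E_pack = Ns * V_cell * Np * C_cell = 9 * 3.632 * 4 * 2.451 = 320.47 Wh
Step 2: t = E_pack / P = 320.47 / 1437.9 = 0.2229 hr

0.2229 hr


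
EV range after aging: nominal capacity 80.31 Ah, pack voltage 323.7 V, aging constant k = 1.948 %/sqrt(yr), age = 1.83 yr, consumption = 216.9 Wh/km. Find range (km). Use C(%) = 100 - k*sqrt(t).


Step 1: capacity retention = 100 - 1.948 * sqrt(1.83) = 100 - 1.948 * 1.3528 = 97.365%
Step 2: C_now = 80.31 * 97.365/100 = 78.194 Ah
Step 3: E_pack = V * C_now = 323.7 * 78.194 = 25311 Wh
Step 4: range = E_pack / consumption = 25311 / 216.9 = 116.7 km

116.7 km


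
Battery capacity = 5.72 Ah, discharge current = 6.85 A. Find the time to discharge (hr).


t = capacity / current = 5.72 / 6.85 = 0.8350 hr

0.8350 hr


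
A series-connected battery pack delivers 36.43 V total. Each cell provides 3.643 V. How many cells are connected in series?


Rearranging: n = V_pack / V_cell = 36.43 / 3.643 = 10 cells

10


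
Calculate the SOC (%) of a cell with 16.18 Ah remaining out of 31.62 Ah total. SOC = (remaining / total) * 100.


SOC = (remaining / total) * 100 = (16.18 / 31.62) * 100 = 51.17%

51.17%


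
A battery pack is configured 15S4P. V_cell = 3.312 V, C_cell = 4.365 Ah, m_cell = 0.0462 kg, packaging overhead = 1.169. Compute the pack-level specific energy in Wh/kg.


Step 1: V_pack = 15 * 3.312 = 49.68 V
Step 2: C_pack = 4 * 4.365 = 17.46 Ah
Step 3: E_pack = V_pack * C_pack = 49.68 * 17.46 = 867.41 Wh
Step 4: m_pack = 15 * 4 * 0.0462 * 1.169 = 3.2405 kg
Step 5: ED = E_pack / m_pack = 867.41 / 3.2405 = 267.7 Wh/kg

267.7 Wh/kg


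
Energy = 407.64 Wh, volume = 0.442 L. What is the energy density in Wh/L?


ED = E / V = 407.64 / 0.442 = 922.3 Wh/L

922.3 Wh/L


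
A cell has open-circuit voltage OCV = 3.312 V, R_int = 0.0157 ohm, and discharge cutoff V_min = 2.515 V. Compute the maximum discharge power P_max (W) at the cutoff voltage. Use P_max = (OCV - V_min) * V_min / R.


dV = OCV - V_min = 0.797 V (so I_max = dV / R)
P_max = dV * V_min / R = 0.797 * 2.515 / 0.0157 = 127.7 W

127.7 W


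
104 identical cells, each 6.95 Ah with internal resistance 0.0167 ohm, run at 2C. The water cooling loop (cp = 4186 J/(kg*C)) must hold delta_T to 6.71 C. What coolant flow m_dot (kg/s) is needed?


Step 1: I = 2 * 6.95 = 13.9 A
Step 2: Q_cell = I^2 * R = 13.9^2 * 0.0167 = 3.2266 W
Step 3: Q_total = 104 * 3.2266 = 335.57 W
Step 4: m_dot = Q_total / (cp * dT) = 335.57 / (4186 * 6.71) = 0.01195 kg/s

0.01195 kg/s


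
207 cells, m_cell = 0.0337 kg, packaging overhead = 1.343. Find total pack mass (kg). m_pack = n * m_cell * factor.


m_pack = n * m_cell * overhead = 207 * 0.0337 * 1.343 = 9.369 kg

9.369 kg


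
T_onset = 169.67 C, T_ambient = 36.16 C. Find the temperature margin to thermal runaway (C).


margin = T_onset - T_ambient = 169.67 - 36.16 = 133.51 C

133.51 C


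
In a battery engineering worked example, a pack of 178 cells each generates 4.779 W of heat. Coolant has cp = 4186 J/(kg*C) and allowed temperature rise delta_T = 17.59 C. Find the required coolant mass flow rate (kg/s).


Q_total = 178 * 4.779 = 850.66 W
m_dot = Q_total / (cp * dT) = 850.66 / (4186 * 17.59) = 0.01155 kg/s

0.01155 kg/s


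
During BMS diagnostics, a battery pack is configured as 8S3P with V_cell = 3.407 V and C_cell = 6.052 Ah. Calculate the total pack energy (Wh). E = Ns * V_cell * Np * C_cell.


V_pack = 8 * 3.407 = 27.256 V
C_pack = 3 * 6.052 = 18.156 Ah
E = V_pack * C_pack = 27.256 * 18.156 = 494.9 Wh

494.9 Wh
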